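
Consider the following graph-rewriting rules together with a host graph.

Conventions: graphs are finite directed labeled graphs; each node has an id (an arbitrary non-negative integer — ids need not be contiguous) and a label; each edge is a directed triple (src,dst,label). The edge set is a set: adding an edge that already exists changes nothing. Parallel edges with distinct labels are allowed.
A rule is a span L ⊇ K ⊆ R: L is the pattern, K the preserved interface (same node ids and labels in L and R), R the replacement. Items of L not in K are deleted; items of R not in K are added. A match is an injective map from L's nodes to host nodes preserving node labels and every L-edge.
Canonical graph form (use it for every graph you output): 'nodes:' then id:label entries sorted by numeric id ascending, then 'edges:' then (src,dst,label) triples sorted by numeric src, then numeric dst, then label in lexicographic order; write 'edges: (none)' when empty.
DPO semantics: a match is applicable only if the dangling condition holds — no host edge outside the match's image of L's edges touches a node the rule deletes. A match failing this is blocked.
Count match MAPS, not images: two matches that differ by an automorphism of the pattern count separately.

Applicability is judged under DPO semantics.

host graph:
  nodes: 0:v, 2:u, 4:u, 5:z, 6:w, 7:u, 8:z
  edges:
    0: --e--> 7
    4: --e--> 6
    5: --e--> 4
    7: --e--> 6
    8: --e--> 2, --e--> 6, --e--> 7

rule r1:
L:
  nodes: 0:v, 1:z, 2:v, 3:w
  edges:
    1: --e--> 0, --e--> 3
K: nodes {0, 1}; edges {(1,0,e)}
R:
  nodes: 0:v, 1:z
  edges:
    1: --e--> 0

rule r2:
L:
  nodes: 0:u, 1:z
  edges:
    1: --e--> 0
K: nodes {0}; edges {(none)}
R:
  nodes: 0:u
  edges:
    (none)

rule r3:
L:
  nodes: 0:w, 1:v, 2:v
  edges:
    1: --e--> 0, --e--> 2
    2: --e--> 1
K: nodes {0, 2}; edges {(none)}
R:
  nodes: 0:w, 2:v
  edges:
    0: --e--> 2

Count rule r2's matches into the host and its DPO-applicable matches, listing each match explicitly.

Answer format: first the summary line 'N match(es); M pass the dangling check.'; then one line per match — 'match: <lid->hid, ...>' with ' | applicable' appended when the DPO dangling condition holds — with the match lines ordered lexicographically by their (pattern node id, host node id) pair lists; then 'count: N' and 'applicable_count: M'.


3 match(es); 1 pass the dangling check.
match: 0->2, 1->8
match: 0->4, 1->5 | applicable
match: 0->7, 1->8
count: 3
applicable_count: 1


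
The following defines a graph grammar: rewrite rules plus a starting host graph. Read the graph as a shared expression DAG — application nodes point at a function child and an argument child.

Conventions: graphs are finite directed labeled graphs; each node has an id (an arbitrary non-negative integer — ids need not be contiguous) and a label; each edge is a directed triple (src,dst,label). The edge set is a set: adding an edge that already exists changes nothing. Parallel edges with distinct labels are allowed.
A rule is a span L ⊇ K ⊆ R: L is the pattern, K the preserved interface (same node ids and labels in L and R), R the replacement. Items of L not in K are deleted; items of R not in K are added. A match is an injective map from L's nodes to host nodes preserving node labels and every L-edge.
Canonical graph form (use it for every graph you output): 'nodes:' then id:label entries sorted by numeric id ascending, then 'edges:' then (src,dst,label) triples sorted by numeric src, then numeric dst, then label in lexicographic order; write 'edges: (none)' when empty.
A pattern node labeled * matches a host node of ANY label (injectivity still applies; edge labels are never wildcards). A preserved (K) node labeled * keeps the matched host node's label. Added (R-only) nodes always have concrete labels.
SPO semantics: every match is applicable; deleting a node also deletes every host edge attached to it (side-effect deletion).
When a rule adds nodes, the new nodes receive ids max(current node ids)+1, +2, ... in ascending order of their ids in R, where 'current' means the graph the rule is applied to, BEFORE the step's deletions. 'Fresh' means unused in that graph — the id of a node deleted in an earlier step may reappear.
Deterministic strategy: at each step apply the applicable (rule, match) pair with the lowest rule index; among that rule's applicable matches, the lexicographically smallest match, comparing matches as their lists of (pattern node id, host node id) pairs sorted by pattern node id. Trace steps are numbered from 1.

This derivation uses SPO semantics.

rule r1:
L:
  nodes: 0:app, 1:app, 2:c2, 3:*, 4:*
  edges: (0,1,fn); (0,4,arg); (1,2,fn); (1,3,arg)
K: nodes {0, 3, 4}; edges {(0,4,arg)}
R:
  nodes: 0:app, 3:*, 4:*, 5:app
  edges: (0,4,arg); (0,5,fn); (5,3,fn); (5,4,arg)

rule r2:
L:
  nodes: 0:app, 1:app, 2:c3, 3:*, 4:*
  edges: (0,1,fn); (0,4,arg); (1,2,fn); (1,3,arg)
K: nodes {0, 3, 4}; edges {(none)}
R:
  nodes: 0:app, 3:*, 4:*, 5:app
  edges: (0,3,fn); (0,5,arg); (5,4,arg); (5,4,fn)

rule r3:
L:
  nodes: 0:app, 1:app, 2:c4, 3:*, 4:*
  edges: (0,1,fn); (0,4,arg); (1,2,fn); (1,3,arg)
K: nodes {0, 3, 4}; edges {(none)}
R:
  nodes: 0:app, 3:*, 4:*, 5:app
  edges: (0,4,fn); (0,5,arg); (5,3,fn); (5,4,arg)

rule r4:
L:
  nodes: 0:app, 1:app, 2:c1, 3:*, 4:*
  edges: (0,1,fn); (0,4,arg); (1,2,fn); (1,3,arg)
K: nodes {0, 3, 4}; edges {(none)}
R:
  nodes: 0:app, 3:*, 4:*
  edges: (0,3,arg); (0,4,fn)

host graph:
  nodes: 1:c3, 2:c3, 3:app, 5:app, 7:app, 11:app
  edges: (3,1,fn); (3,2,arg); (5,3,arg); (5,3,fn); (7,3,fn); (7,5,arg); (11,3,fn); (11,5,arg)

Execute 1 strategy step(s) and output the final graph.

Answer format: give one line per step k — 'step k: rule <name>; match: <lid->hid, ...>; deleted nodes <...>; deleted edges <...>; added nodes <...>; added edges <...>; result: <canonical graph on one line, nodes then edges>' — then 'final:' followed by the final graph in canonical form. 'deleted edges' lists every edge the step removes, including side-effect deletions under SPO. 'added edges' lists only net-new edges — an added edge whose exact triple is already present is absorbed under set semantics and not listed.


step 1: rule r2; match: 0->7, 1->3, 2->1, 3->2, 4->5; deleted nodes 1, 3; deleted edges (3,1,fn); (3,2,arg); (5,3,arg); (5,3,fn); (7,3,fn); (7,5,arg); (11,3,fn); added nodes 12; added edges (7,2,fn); (7,12,arg); (12,5,arg); (12,5,fn); result: nodes: 2:c3, 5:app, 7:app, 11:app, 12:app edges: (7,2,fn); (7,12,arg); (11,5,arg); (12,5,arg); (12,5,fn)
final:
nodes: 2:c3, 5:app, 7:app, 11:app, 12:app
edges: (7,2,fn); (7,12,arg); (11,5,arg); (12,5,arg); (12,5,fn)


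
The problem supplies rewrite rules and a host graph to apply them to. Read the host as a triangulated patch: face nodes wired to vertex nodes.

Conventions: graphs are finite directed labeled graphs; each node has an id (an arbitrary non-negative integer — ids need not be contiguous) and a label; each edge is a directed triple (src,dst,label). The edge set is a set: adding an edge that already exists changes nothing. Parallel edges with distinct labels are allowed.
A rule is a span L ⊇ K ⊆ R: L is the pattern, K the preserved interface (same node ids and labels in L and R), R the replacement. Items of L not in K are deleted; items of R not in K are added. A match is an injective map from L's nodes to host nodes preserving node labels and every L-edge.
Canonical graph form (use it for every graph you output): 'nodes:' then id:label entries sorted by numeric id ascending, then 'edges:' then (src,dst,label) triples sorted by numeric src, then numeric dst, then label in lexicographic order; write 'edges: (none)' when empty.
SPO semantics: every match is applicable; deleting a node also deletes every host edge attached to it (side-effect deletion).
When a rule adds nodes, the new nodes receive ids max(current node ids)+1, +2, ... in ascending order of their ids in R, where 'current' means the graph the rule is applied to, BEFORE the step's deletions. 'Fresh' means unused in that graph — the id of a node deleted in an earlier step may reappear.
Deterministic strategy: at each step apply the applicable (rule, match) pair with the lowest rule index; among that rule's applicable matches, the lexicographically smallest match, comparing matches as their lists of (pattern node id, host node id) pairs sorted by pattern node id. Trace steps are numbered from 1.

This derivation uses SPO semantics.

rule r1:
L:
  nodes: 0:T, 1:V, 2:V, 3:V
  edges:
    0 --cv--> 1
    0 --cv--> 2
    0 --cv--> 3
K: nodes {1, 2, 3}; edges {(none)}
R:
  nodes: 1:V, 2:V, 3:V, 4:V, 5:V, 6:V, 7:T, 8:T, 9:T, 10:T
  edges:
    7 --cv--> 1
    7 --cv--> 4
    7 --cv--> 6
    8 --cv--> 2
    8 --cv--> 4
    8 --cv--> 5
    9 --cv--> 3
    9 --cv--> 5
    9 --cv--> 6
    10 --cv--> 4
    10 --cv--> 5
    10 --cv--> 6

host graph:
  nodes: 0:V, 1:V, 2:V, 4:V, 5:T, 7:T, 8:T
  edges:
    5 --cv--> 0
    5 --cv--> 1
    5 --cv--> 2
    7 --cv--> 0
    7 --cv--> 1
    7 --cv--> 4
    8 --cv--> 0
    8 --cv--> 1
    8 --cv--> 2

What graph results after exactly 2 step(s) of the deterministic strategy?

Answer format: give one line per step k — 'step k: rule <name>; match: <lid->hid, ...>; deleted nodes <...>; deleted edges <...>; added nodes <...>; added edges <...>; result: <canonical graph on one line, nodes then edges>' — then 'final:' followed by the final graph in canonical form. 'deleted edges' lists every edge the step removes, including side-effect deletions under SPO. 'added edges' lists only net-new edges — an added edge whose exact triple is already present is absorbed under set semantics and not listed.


step 1: rule r1; match: 0->5, 1->0, 2->1, 3->2; deleted nodes 5; deleted edges (5,0,cv); (5,1,cv); (5,2,cv); added nodes 9, 10, 11, 12, 13, 14, 15; added edges (12,0,cv); (12,9,cv); (12,11,cv); (13,1,cv); (13,9,cv); (13,10,cv); (14,2,cv); (14,10,cv); (14,11,cv); (15,9,cv); (15,10,cv); (15,11,cv); result: nodes: 0:V, 1:V, 2:V, 4:V, 7:T, 8:T, 9:V, 10:V, 11:V, 12:T, 13:T, 14:T, 15:T edges: (7,0,cv); (7,1,cv); (7,4,cv); (8,0,cv); (8,1,cv); (8,2,cv); (12,0,cv); (12,9,cv); (12,11,cv); (13,1,cv); (13,9,cv); (13,10,cv); (14,2,cv); (14,10,cv); (14,11,cv); (15,9,cv); (15,10,cv); (15,11,cv)
step 2: rule r1; match: 0->7, 1->0, 2->1, 3->4; deleted nodes 7; deleted edges (7,0,cv); (7,1,cv); (7,4,cv); added nodes 16, 17, 18, 19, 20, 21, 22; added edges (19,0,cv); (19,16,cv); (19,18,cv); (20,1,cv); (20,16,cv); (20,17,cv); (21,4,cv); (21,17,cv); (21,18,cv); (22,16,cv); (22,17,cv); (22,18,cv); result: nodes: 0:V, 1:V, 2:V, 4:V, 8:T, 9:V, 10:V, 11:V, 12:T, 13:T, 14:T, 15:T, 16:V, 17:V, 18:V, 19:T, 20:T, 21:T, 22:T edges: (8,0,cv); (8,1,cv); (8,2,cv); (12,0,cv); (12,9,cv); (12,11,cv); (13,1,cv); (13,9,cv); (13,10,cv); (14,2,cv); (14,10,cv); (14,11,cv); (15,9,cv); (15,10,cv); (15,11,cv); (19,0,cv); (19,16,cv); (19,18,cv); (20,1,cv); (20,16,cv); (20,17,cv); (21,4,cv); (21,17,cv); (21,18,cv); (22,16,cv); (22,17,cv); (22,18,cv)
final:
nodes: 0:V, 1:V, 2:V, 4:V, 8:T, 9:V, 10:V, 11:V, 12:T, 13:T, 14:T, 15:T, 16:V, 17:V, 18:V, 19:T, 20:T, 21:T, 22:T
edges: (8,0,cv); (8,1,cv); (8,2,cv); (12,0,cv); (12,9,cv); (12,11,cv); (13,1,cv); (13,9,cv); (13,10,cv); (14,2,cv); (14,10,cv); (14,11,cv); (15,9,cv); (15,10,cv); (15,11,cv); (19,0,cv); (19,16,cv); (19,18,cv); (20,1,cv); (20,16,cv); (20,17,cv); (21,4,cv); (21,17,cv); (21,18,cv); (22,16,cv); (22,17,cv); (22,18,cv)


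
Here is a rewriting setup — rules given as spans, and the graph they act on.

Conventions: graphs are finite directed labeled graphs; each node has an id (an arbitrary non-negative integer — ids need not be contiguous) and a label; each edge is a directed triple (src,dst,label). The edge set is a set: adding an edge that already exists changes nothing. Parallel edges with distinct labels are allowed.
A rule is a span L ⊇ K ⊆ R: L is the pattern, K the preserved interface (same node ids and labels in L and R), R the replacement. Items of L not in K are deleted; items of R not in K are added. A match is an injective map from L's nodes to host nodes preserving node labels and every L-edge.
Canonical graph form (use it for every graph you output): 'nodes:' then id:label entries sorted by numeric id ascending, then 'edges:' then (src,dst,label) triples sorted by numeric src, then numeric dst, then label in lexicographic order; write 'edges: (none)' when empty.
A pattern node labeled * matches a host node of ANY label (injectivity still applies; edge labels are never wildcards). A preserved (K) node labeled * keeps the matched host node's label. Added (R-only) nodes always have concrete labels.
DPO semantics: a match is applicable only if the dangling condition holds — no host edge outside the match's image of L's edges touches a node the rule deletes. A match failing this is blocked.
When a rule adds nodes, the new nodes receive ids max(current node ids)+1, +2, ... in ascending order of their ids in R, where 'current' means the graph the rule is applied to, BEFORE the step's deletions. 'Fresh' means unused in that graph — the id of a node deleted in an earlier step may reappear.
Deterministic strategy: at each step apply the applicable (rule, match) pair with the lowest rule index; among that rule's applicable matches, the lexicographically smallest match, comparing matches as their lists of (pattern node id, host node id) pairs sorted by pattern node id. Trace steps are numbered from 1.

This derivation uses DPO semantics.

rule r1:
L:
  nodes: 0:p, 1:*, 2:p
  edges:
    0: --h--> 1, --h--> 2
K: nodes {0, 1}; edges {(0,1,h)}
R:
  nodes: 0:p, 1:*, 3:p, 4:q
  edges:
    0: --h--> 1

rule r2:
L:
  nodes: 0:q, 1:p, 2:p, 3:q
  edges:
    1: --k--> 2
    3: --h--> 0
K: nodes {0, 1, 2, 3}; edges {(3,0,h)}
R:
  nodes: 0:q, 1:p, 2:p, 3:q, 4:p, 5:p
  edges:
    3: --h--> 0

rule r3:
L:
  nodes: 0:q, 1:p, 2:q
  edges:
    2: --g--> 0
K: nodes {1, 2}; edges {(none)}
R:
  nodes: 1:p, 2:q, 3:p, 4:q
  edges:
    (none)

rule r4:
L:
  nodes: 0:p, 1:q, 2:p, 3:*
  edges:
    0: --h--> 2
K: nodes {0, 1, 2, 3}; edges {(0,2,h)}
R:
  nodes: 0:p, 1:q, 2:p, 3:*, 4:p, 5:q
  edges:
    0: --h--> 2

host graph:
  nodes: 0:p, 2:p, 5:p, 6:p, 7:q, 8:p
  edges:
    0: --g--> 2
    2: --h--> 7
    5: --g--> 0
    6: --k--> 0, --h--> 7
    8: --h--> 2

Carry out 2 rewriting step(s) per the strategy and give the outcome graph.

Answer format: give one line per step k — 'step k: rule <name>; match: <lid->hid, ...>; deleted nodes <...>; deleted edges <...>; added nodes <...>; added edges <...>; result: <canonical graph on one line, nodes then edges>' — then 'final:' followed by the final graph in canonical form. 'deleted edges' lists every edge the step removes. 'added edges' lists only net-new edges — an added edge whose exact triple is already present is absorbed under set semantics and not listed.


step 1: rule r4; match: 0->8, 1->7, 2->2, 3->0; deleted nodes (none); deleted edges (none); added nodes 9, 10; added edges (none); result: nodes: 0:p, 2:p, 5:p, 6:p, 7:q, 8:p, 9:p, 10:q edges: (0,2,g); (2,7,h); (5,0,g); (6,0,k); (6,7,h); (8,2,h)
step 2: rule r4; match: 0->8, 1->7, 2->2, 3->0; deleted nodes (none); deleted edges (none); added nodes 11, 12; added edges (none); result: nodes: 0:p, 2:p, 5:p, 6:p, 7:q, 8:p, 9:p, 10:q, 11:p, 12:q edges: (0,2,g); (2,7,h); (5,0,g); (6,0,k); (6,7,h); (8,2,h)
final:
nodes: 0:p, 2:p, 5:p, 6:p, 7:q, 8:p, 9:p, 10:q, 11:p, 12:q
edges: (0,2,g); (2,7,h); (5,0,g); (6,0,k); (6,7,h); (8,2,h)


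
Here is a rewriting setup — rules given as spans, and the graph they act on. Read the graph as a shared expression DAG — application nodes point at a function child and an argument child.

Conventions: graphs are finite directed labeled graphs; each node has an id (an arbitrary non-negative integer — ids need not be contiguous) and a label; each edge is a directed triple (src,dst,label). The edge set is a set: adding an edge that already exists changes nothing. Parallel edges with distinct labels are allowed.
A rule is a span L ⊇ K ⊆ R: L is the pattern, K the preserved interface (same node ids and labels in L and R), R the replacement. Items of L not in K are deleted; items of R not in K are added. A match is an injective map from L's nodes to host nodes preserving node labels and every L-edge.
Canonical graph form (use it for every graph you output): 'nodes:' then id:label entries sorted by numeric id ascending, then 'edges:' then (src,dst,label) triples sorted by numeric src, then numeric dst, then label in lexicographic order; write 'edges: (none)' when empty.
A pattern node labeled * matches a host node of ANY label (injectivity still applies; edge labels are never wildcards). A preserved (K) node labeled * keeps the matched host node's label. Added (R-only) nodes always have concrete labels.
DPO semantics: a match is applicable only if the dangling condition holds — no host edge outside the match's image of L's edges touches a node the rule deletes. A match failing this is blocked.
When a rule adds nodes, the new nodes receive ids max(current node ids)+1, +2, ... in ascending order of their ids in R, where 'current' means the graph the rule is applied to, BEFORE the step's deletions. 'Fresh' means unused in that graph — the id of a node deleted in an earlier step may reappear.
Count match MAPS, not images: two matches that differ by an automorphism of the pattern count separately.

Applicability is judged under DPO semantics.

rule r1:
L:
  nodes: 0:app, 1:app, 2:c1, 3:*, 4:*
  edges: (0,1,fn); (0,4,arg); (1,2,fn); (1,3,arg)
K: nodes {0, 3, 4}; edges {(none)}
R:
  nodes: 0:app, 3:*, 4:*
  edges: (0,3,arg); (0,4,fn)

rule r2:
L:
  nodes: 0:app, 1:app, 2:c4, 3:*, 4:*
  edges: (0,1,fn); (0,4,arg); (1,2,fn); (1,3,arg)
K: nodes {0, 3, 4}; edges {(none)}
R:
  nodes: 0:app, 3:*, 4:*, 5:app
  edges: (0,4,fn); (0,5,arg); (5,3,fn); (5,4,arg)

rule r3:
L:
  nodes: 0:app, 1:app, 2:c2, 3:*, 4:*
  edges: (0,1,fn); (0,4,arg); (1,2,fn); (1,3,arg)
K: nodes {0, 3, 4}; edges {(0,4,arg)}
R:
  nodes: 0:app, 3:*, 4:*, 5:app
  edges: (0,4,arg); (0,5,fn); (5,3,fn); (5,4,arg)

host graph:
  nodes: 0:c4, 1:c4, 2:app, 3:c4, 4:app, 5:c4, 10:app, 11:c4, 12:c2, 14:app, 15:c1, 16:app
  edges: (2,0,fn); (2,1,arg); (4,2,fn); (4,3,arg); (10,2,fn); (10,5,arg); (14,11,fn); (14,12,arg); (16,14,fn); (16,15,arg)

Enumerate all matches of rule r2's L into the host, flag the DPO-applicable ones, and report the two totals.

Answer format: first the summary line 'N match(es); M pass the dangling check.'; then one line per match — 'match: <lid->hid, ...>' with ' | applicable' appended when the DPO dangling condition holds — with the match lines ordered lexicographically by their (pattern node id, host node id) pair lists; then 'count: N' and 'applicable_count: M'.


3 match(es); 1 pass the dangling check.
match: 0->4, 1->2, 2->0, 3->1, 4->3
match: 0->10, 1->2, 2->0, 3->1, 4->5
match: 0->16, 1->14, 2->11, 3->12, 4->15 | applicable
count: 3
applicable_count: 1


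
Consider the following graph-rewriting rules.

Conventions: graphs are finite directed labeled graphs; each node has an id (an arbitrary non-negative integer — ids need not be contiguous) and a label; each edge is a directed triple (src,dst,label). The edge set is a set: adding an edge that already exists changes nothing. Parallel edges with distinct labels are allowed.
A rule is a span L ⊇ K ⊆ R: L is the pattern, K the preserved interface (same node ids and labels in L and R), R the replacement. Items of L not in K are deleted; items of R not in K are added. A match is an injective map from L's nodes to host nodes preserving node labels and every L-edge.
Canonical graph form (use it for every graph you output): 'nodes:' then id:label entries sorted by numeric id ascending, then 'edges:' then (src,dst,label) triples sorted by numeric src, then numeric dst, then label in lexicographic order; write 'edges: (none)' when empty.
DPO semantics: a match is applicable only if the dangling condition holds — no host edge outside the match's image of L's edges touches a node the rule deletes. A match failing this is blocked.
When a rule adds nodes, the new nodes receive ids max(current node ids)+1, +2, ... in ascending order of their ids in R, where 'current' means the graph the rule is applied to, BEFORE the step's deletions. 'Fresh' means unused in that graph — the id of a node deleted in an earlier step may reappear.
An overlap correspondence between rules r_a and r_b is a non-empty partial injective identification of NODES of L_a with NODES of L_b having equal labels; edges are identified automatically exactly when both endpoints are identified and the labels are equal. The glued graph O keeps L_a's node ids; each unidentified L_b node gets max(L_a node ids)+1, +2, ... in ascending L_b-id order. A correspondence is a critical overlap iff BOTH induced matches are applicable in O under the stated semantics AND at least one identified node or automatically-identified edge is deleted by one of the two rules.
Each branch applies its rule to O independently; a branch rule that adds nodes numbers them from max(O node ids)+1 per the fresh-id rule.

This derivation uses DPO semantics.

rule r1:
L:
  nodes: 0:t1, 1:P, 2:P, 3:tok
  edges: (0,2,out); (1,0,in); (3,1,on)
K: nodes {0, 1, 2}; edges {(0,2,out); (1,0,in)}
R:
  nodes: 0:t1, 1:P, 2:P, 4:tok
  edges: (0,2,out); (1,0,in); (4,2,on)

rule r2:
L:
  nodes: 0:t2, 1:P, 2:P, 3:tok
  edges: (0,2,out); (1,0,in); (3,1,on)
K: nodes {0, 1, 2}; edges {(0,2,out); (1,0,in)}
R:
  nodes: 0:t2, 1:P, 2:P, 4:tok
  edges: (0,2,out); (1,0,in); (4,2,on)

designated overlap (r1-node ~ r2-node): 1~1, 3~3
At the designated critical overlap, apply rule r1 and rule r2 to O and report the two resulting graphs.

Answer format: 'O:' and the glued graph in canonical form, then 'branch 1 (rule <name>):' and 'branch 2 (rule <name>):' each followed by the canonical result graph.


O:
nodes: 0:t1, 1:P, 2:P, 3:tok, 4:t2, 5:P
edges: (0,2,out); (1,0,in); (1,4,in); (3,1,on); (4,5,out)
branch 1 (rule r1):
nodes: 0:t1, 1:P, 2:P, 4:t2, 5:P, 6:tok
edges: (0,2,out); (1,0,in); (1,4,in); (4,5,out); (6,2,on)
branch 2 (rule r2):
nodes: 0:t1, 1:P, 2:P, 4:t2, 5:P, 6:tok
edges: (0,2,out); (1,0,in); (1,4,in); (4,5,out); (6,5,on)


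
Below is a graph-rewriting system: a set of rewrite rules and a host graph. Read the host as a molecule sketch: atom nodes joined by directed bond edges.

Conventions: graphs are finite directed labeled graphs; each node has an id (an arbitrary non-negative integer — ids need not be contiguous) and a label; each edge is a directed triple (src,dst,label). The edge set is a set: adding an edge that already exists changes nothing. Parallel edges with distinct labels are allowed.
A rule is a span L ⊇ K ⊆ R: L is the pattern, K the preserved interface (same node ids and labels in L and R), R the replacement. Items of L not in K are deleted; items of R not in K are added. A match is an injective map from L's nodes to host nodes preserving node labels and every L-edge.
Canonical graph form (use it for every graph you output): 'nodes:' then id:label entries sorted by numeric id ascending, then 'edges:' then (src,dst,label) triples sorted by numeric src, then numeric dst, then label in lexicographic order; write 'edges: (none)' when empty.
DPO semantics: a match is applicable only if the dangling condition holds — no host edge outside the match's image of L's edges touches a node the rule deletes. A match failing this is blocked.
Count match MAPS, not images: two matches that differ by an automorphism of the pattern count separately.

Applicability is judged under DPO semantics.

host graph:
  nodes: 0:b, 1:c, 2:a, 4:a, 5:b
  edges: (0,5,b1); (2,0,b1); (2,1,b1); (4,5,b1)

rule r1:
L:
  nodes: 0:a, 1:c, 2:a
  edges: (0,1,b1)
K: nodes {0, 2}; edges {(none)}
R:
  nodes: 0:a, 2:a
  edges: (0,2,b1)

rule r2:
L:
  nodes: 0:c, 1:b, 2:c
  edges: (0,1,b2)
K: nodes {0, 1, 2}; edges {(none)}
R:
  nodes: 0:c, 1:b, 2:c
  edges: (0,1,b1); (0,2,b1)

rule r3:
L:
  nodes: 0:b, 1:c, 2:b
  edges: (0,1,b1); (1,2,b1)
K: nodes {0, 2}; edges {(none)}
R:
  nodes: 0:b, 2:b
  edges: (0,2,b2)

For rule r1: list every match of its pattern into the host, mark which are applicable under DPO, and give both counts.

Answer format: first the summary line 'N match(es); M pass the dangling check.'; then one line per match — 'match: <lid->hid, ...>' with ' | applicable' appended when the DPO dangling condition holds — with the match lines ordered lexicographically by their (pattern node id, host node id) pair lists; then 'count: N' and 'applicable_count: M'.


1 match(es); 1 pass the dangling check.
match: 0->2, 1->1, 2->4 | applicable
count: 1
applicable_count: 1


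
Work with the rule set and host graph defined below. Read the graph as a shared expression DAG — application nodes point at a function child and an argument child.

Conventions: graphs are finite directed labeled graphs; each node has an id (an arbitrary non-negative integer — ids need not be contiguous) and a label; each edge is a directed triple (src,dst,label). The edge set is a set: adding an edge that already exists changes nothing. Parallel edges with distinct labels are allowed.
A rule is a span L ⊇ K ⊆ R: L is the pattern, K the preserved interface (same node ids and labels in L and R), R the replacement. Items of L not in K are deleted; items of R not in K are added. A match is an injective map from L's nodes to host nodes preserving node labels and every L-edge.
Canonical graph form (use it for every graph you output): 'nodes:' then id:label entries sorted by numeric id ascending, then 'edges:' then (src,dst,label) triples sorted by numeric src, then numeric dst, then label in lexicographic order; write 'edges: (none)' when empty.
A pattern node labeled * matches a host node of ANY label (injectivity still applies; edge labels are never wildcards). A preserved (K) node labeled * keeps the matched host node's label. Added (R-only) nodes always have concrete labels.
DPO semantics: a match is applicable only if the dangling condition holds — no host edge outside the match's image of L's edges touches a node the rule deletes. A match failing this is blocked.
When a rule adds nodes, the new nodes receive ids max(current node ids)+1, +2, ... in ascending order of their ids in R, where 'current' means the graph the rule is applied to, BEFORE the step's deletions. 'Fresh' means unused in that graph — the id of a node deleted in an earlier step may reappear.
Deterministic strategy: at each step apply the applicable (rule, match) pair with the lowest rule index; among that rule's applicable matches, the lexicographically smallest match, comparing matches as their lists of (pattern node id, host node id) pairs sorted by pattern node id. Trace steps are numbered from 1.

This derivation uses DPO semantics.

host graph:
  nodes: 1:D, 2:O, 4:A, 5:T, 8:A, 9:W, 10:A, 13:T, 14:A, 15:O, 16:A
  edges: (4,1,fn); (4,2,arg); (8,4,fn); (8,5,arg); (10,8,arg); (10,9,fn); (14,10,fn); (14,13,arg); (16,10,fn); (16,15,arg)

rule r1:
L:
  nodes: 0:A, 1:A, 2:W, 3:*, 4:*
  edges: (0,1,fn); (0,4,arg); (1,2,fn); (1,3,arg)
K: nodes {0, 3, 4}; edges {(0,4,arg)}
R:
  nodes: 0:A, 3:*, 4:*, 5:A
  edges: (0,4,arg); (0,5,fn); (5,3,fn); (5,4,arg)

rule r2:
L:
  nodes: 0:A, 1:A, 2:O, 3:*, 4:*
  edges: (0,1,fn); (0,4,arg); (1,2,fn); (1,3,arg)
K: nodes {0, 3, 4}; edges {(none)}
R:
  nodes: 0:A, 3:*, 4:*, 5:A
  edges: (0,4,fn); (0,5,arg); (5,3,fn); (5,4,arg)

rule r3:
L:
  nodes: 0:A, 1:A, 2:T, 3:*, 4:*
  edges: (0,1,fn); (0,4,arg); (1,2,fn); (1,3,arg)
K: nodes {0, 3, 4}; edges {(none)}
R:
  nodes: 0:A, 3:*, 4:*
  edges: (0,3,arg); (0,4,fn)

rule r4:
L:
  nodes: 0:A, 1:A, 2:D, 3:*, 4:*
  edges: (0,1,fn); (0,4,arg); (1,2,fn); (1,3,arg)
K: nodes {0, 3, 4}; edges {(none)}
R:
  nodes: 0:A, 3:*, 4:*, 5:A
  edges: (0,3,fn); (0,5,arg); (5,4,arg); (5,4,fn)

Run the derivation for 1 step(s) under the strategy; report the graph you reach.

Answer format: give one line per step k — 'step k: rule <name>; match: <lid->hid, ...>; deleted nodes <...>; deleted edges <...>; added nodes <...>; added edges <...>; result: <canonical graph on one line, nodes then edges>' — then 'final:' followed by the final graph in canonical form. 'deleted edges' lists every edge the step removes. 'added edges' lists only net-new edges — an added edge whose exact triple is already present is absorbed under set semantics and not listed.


step 1: rule r4; match: 0->8, 1->4, 2->1, 3->2, 4->5; deleted nodes 1, 4; deleted edges (4,1,fn); (4,2,arg); (8,4,fn); (8,5,arg); added nodes 17; added edges (8,2,fn); (8,17,arg); (17,5,arg); (17,5,fn); result: nodes: 2:O, 5:T, 8:A, 9:W, 10:A, 13:T, 14:A, 15:O, 16:A, 17:A edges: (8,2,fn); (8,17,arg); (10,8,arg); (10,9,fn); (14,10,fn); (14,13,arg); (16,10,fn); (16,15,arg); (17,5,arg); (17,5,fn)
final:
nodes: 2:O, 5:T, 8:A, 9:W, 10:A, 13:T, 14:A, 15:O, 16:A, 17:A
edges: (8,2,fn); (8,17,arg); (10,8,arg); (10,9,fn); (14,10,fn); (14,13,arg); (16,10,fn); (16,15,arg); (17,5,arg); (17,5,fn)


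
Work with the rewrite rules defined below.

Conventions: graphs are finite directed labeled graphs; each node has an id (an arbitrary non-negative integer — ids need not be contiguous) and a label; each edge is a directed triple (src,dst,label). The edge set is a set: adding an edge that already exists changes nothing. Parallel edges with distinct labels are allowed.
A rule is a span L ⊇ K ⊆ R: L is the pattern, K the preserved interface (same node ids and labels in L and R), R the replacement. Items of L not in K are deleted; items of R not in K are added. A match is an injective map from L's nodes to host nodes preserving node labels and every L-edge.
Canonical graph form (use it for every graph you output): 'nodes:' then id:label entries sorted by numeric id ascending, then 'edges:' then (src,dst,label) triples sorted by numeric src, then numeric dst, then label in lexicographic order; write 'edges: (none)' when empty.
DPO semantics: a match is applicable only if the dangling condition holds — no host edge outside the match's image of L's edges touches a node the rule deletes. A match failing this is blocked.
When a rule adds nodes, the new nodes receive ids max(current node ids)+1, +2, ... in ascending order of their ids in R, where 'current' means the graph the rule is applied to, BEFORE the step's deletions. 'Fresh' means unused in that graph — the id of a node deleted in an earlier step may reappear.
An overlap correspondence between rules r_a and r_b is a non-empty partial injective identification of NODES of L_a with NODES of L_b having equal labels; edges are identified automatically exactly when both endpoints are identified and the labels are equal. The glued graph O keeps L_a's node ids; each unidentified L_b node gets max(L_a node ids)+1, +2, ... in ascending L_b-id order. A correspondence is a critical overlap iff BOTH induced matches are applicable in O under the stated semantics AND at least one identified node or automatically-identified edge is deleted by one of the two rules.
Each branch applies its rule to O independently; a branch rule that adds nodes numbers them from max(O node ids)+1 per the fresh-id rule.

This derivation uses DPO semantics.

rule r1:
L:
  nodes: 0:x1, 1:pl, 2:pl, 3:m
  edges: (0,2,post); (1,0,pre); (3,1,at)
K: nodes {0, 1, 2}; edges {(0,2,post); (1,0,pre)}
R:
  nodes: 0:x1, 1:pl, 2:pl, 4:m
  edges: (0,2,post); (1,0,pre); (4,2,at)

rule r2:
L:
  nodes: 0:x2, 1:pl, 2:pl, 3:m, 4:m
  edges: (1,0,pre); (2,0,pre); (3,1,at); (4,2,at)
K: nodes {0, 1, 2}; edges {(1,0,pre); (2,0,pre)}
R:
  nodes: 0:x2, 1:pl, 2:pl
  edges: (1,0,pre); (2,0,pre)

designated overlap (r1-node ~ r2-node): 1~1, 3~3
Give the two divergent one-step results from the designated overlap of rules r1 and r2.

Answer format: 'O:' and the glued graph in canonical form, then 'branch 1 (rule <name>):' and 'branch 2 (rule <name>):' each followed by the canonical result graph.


O:
nodes: 0:x1, 1:pl, 2:pl, 3:m, 4:x2, 5:pl, 6:m
edges: (0,2,post); (1,0,pre); (1,4,pre); (3,1,at); (5,4,pre); (6,5,at)
branch 1 (rule r1):
nodes: 0:x1, 1:pl, 2:pl, 4:x2, 5:pl, 6:m, 7:m
edges: (0,2,post); (1,0,pre); (1,4,pre); (5,4,pre); (6,5,at); (7,2,at)
branch 2 (rule r2):
nodes: 0:x1, 1:pl, 2:pl, 4:x2, 5:pl
edges: (0,2,post); (1,0,pre); (1,4,pre); (5,4,pre)


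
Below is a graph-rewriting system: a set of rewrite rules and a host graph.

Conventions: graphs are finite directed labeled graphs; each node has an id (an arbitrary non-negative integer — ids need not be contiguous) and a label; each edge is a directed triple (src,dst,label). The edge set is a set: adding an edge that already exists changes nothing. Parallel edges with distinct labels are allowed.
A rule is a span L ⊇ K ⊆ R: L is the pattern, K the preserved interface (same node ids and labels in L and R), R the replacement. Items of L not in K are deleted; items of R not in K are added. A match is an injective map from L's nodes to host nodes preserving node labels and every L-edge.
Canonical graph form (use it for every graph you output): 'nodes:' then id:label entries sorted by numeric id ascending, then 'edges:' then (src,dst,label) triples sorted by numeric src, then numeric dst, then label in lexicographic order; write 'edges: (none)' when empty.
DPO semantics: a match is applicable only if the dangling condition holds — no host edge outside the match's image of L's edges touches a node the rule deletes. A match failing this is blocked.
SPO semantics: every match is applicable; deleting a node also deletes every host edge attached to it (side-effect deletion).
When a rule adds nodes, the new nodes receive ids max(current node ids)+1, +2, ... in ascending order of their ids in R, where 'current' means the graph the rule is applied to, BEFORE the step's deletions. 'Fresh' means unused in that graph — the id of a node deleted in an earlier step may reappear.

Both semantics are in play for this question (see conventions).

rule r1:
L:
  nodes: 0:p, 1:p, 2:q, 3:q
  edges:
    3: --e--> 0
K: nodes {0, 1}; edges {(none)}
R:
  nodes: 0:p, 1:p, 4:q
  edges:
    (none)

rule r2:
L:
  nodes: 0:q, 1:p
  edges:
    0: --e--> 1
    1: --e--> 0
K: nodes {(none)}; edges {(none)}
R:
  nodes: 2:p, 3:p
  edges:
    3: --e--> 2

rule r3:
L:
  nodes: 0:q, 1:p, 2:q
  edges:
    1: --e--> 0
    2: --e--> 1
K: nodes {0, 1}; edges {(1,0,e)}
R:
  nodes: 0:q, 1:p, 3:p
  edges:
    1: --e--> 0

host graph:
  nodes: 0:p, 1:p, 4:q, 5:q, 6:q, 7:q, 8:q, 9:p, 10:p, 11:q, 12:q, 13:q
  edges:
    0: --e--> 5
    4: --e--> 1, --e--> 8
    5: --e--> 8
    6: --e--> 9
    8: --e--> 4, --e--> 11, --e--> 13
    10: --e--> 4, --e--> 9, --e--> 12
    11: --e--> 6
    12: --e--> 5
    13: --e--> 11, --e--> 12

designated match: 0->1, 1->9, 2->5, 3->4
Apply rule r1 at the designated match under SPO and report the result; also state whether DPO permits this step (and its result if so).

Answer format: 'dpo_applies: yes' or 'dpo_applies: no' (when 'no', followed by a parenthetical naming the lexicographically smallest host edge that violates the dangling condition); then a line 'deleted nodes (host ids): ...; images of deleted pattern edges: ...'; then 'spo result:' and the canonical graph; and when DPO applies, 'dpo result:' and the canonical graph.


dpo_applies: no
(the rule deletes node 5, which keeps host edge (0,5,e) outside the match image — the dangling condition fails, DPO blocks; SPO proceeds and side-deletes such edges)
deleted nodes (host ids): 4, 5; images of deleted pattern edges: (4,1,e)
spo result:
nodes: 0:p, 1:p, 6:q, 7:q, 8:q, 9:p, 10:p, 11:q, 12:q, 13:q, 14:q
edges: (6,9,e); (8,11,e); (8,13,e); (10,9,e); (10,12,e); (11,6,e); (13,11,e); (13,12,e)


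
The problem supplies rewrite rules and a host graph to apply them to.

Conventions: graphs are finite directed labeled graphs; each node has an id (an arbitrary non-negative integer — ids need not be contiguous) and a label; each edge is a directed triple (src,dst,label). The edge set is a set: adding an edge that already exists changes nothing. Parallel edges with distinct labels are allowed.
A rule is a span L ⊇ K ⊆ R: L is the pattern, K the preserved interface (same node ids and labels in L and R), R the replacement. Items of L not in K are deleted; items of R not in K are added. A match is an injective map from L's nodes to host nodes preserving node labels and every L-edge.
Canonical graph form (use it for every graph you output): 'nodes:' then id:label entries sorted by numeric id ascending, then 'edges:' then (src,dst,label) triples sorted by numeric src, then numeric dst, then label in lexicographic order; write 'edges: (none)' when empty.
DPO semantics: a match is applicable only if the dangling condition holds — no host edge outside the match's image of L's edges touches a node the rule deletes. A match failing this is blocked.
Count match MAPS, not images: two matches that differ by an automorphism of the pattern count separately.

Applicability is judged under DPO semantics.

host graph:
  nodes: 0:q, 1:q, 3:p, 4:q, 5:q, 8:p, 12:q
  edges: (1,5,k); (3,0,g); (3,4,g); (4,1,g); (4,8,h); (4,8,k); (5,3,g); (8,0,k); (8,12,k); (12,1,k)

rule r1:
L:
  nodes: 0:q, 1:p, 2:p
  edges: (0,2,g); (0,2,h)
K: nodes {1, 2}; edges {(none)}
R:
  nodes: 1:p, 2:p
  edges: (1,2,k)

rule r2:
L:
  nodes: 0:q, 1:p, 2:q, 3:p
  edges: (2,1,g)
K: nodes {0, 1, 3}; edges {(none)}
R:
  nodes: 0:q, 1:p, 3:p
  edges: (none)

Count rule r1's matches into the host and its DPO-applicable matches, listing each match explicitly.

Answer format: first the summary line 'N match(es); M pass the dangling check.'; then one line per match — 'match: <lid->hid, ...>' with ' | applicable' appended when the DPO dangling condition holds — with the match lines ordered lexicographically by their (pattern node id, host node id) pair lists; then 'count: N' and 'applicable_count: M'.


0 match(es); 0 pass the dangling check.
count: 0
applicable_count: 0


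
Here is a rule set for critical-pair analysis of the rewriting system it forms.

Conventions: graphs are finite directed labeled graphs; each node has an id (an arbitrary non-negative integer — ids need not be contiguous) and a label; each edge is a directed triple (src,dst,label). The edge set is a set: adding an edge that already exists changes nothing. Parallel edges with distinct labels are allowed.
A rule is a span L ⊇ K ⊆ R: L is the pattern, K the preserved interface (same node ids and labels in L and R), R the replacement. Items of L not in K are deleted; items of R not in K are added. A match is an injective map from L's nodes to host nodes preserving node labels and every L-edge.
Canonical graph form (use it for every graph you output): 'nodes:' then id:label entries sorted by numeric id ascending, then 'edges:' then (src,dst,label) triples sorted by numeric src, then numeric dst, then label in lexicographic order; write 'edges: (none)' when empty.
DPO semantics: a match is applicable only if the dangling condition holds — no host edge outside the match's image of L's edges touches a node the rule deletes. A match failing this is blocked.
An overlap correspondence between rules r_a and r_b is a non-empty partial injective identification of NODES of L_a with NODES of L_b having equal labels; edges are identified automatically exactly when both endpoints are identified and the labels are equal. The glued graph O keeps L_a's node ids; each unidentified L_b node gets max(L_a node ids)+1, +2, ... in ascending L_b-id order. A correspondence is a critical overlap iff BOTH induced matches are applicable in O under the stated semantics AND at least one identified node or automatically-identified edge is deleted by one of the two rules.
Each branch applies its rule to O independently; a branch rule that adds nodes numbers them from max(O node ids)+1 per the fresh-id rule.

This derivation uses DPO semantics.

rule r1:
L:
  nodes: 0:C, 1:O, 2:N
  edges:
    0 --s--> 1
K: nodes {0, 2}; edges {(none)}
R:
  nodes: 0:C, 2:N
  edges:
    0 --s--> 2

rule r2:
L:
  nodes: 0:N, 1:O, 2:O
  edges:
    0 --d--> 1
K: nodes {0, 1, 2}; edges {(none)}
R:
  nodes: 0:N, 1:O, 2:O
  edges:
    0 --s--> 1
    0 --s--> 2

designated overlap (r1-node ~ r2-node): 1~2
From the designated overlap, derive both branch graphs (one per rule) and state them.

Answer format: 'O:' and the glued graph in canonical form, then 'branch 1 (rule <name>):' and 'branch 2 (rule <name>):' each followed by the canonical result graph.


O:
nodes: 0:C, 1:O, 2:N, 3:N, 4:O
edges: (0,1,s); (3,4,d)
branch 1 (rule r1):
nodes: 0:C, 2:N, 3:N, 4:O
edges: (0,2,s); (3,4,d)
branch 2 (rule r2):
nodes: 0:C, 1:O, 2:N, 3:N, 4:O
edges: (0,1,s); (3,1,s); (3,4,s)
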